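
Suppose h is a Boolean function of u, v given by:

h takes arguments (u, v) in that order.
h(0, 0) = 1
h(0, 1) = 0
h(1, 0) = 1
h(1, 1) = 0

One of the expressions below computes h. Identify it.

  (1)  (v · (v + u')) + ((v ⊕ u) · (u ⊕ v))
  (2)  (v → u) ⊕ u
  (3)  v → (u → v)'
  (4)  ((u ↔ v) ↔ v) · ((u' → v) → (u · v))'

(1): at (0,0) it gives 0, but h = 1 — eliminated.
(2): at (1,0) it gives 0, but h = 1 — eliminated.
(4): at (0,0) it gives 0, but h = 1 — eliminated.
That leaves (3). Evaluating it on every row reproduces the table of h exactly.

3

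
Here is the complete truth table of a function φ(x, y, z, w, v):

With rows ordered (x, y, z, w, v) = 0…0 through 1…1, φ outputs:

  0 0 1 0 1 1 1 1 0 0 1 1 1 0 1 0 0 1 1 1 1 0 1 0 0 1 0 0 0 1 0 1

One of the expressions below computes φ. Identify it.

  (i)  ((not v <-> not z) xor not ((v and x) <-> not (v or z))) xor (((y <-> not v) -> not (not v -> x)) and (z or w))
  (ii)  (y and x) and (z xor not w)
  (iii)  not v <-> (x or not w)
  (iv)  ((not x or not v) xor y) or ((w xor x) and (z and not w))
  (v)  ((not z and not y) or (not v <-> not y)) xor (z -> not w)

i

(ii) fails at (0,0,0,1,0): the formula yields 0, φ is 1.
(iii) fails at (0,0,0,0,0): the formula yields 1, φ is 0.
(iv) fails at (0,0,0,0,0): the formula yields 1, φ is 0.
(v) fails at (0,0,0,1,0): the formula yields 0, φ is 1.
Only (i) survives; checking it on all 32 rows confirms it matches φ.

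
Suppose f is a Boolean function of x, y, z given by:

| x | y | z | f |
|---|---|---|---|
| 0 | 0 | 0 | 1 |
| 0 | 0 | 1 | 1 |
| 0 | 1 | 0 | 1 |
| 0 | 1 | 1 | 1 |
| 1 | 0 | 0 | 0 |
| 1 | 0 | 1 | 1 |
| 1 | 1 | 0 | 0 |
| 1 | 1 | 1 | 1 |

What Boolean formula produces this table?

The 0-rows are (1,0,0), (1,1,0). Take each as a conjunction (x·¬y·¬z, x·y·¬z), form their disjunction, and complement — that gives a formula that is 1 everywhere f is.

f(x, y, z) = (((x · y') · z') + ((x · y) · z'))'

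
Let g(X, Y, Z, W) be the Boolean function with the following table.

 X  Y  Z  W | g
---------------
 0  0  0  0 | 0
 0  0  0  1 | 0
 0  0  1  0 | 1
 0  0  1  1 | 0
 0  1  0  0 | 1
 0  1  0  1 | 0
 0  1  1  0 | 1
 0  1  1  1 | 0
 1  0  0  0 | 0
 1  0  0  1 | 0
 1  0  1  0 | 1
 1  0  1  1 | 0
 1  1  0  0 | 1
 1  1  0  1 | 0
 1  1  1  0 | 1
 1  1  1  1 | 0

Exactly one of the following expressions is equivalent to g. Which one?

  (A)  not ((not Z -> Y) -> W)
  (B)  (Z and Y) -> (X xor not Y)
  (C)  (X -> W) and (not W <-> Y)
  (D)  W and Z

A

(B) disagrees with g on (0,0,0,0) (formula → 1, table → 0); rule it out.
(C) disagrees with g on (0,0,0,1) (formula → 1, table → 0); rule it out.
(D) disagrees with g on (0,0,1,0) (formula → 0, table → 1); rule it out.
That leaves (A). Evaluating it on every row reproduces the table of g exactly.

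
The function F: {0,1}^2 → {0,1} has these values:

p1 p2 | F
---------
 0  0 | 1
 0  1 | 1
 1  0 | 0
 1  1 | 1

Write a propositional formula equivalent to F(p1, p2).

F(p1, p2) = not (p1 and not p2)

F is 0 on exactly one input, (1,0), whose minterm is p1·¬p2. So F is the negation of that single conjunction.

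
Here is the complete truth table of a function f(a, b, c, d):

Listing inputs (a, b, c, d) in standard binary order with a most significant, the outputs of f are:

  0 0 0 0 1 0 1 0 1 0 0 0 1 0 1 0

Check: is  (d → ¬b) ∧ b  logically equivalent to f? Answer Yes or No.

Evaluate (d → ¬b) ∧ b on each row and compare to f:
  a=0, b=0, c=0, d=0: formula gives 0, f = 0 ✓
  a=0, b=0, c=0, d=1: formula gives 0, f = 0 ✓
  a=0, b=0, c=1, d=0: formula gives 0, f = 0 ✓
  a=0, b=0, c=1, d=1: formula gives 0, f = 0 ✓
  …
  a=1, b=0, c=0, d=0: formula gives 0, but f = 1 ✗
Row (1,0,0,0) is a counterexample, so the formula is not equivalent to f.

No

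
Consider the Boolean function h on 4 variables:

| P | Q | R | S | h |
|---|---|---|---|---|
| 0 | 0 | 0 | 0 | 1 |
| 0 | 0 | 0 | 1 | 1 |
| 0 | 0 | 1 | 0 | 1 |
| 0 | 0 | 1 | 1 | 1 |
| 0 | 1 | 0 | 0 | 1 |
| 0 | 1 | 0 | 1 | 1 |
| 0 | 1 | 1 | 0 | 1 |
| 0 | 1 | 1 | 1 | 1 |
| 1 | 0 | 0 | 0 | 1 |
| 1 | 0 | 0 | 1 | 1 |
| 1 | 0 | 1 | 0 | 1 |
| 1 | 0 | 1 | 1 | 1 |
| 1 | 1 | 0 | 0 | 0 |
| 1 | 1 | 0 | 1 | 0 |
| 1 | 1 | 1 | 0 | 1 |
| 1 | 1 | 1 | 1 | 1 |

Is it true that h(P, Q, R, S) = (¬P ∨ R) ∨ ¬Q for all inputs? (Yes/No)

Evaluate (¬P ∨ R) ∨ ¬Q on each row and compare to h:
  P=0, Q=0, R=0, S=0: formula gives 1, h = 1 ✓
  P=0, Q=0, R=0, S=1: formula gives 1, h = 1 ✓
  P=0, Q=0, R=1, S=0: formula gives 1, h = 1 ✓
  P=0, Q=0, R=1, S=1: formula gives 1, h = 1 ✓
  … (the remaining 12 rows also agree.)
All 16 rows match — the expression computes h exactly.

Yes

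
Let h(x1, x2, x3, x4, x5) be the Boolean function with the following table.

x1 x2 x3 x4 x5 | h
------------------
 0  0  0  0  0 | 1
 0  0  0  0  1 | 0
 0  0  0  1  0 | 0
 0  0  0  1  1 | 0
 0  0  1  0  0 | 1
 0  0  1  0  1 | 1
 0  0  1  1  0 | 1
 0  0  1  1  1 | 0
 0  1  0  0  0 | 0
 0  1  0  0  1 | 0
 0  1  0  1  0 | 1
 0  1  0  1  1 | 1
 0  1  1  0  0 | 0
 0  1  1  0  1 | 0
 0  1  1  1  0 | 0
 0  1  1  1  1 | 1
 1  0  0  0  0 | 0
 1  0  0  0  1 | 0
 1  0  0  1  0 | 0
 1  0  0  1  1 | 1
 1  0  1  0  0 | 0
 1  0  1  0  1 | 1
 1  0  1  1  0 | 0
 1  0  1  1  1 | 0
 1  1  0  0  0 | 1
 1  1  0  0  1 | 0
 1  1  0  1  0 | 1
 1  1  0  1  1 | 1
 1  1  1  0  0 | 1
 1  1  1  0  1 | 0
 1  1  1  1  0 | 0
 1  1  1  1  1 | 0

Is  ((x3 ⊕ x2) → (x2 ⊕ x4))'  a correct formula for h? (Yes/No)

No

Check the formula against h row by row:
  x1=0, x2=0, x3=0, x4=0, x5=0: formula gives 0, but h = 1 ✗
A single disagreement suffices: at (0,0,0,0,0) they differ, so the formula does not compute h.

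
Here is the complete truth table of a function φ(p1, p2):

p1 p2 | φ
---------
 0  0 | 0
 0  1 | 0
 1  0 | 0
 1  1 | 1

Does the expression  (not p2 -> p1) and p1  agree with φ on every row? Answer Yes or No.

No

Check the formula against φ row by row:
  p1=0, p2=0: formula gives 0, φ = 0 ✓
  p1=0, p2=1: formula gives 0, φ = 0 ✓
  p1=1, p2=0: formula gives 1, but φ = 0 ✗
A single disagreement suffices: at (1,0) they differ, so the formula does not compute φ.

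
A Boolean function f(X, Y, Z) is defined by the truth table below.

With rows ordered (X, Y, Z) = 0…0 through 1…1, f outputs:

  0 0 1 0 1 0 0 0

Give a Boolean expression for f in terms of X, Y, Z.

f(X, Y, Z) = ((¬X ∧ Y) ∧ ¬Z) ∨ ((X ∧ ¬Y) ∧ ¬Z)

The 1-rows are (0,1,0), (1,0,0). Each contributes one minterm — ¬X·Y·¬Z; X·¬Y·¬Z — and their disjunction is a sum-of-products form of f.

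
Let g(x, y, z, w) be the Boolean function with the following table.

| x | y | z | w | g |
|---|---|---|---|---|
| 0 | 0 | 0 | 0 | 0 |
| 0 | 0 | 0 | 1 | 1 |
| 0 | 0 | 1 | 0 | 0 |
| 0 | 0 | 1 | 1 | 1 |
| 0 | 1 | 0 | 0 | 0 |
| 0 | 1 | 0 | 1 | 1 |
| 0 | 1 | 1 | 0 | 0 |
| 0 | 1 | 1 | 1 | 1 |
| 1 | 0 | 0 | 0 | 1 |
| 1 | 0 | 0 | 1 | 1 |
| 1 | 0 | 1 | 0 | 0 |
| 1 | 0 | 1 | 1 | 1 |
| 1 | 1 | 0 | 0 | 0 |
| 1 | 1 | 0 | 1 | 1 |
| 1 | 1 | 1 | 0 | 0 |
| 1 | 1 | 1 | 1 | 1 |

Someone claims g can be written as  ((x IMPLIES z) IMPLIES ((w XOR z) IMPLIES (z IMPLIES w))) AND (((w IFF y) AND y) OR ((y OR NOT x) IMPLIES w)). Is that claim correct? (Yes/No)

Evaluate ((x IMPLIES z) IMPLIES ((w XOR z) IMPLIES (z IMPLIES w))) AND (((w IFF y) AND y) OR ((y OR NOT x) IMPLIES w)) on each row and compare to g:
  x=0, y=0, z=0, w=0: formula gives 0, g = 0 ✓
  x=0, y=0, z=0, w=1: formula gives 1, g = 1 ✓
  x=0, y=0, z=1, w=0: formula gives 0, g = 0 ✓
  x=0, y=0, z=1, w=1: formula gives 1, g = 1 ✓
  …and likewise for the remaining 12 rows.
All 16 rows match — the expression computes g exactly.

Yes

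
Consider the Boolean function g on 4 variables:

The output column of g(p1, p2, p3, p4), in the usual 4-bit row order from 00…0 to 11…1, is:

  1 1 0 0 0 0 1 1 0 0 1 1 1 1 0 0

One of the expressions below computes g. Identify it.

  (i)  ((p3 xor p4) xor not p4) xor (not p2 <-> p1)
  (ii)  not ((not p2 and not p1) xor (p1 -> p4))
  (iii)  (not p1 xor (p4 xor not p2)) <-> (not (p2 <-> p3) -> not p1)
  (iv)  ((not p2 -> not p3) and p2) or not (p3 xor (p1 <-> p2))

i

(ii) disagrees with g on (0,0,1,0) (formula → 1, table → 0); rule it out.
(iii) disagrees with g on (0,0,0,0) (formula → 0, table → 1); rule it out.
(iv) disagrees with g on (0,0,0,0) (formula → 0, table → 1); rule it out.
That leaves (i). Evaluating it on every row reproduces the table of g exactly.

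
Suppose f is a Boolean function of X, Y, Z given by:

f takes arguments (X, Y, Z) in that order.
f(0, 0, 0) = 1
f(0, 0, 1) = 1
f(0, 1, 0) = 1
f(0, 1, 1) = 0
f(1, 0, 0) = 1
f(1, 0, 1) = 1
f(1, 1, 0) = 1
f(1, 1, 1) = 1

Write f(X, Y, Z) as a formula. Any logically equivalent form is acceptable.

f(X, Y, Z) = ~((~X & Y) & Z)

Only row (0,1,1) gives 0. So f is 1 everywhere except there — the complement of the minterm ¬X·Y·Z.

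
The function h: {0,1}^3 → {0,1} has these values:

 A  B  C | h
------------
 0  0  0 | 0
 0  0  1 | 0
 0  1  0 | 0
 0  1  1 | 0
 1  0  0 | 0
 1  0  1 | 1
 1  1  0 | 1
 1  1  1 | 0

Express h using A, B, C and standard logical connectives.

h(A, B, C) = ((A and not B) and C) or ((A and B) and not C)

The 1-rows are (1,0,1), (1,1,0). Each contributes one minterm — A·¬B·C; A·B·¬C — and their disjunction is a sum-of-products form of h.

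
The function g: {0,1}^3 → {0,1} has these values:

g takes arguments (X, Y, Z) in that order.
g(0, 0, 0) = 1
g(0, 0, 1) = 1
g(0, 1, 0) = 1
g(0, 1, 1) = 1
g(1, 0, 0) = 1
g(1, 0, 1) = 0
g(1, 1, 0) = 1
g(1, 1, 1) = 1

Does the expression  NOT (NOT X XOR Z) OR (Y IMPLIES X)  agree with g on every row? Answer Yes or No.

Check the formula against g row by row:
  X=0, Y=0, Z=0: formula gives 1, g = 1 ✓
  X=0, Y=0, Z=1: formula gives 1, g = 1 ✓
  X=0, Y=1, Z=0: formula gives 0, but g = 1 ✗
A single disagreement suffices: at (0,1,0) they differ, so the formula does not compute g.

No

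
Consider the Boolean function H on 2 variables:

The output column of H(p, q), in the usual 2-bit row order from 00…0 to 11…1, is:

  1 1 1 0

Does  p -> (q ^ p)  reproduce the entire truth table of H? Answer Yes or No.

Check the formula against H row by row:
  p=0, q=0: formula gives 1, H = 1 ✓
  p=0, q=1: formula gives 1, H = 1 ✓
  p=1, q=0: formula gives 1, H = 1 ✓
  p=1, q=1: formula gives 0, H = 0 ✓
Every row agrees, so the formula is equivalent.

Yes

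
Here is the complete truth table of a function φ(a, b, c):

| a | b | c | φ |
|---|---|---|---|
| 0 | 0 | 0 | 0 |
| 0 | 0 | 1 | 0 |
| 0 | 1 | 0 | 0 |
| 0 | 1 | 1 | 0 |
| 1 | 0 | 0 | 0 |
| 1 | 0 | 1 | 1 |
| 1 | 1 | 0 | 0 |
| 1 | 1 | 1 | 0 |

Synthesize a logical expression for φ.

φ is 1 on exactly one input, (1,0,1), whose minterm is a·¬b·c. So φ is just that conjunction.

φ(a, b, c) = (a & ~b) & c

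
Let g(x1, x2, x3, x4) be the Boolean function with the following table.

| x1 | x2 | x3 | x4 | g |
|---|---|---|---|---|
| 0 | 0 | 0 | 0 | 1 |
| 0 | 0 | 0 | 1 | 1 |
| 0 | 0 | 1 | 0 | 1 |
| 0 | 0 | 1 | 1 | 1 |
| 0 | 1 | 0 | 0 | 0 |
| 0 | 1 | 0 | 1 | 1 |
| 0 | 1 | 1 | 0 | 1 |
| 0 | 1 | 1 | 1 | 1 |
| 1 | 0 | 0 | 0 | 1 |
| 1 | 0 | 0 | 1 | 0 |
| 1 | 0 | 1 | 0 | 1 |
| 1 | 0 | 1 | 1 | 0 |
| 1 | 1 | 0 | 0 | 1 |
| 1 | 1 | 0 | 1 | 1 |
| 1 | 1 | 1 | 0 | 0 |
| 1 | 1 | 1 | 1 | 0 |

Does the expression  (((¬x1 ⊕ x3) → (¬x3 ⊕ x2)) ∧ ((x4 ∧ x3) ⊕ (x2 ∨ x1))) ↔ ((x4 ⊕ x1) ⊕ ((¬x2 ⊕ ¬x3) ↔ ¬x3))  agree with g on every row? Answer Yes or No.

Check the formula against g row by row:
  x1=0, x2=0, x3=0, x4=0: formula gives 1, g = 1 ✓
  x1=0, x2=0, x3=0, x4=1: formula gives 0, but g = 1 ✗
Row (0,0,0,1) is a counterexample, so the formula is not equivalent to g.

No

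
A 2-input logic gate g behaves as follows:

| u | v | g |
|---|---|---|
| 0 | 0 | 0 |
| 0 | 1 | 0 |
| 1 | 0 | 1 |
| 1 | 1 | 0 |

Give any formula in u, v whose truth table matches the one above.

1 only at (1,0): u AND NOT v.

g(u, v) = u & ~v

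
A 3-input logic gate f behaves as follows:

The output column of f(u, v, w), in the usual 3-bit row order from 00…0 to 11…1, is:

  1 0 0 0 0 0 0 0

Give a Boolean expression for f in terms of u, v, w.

f(u, v, w) = ((u + v) + w)'

The output is 1 only when every input is 0 — NOR of all inputs.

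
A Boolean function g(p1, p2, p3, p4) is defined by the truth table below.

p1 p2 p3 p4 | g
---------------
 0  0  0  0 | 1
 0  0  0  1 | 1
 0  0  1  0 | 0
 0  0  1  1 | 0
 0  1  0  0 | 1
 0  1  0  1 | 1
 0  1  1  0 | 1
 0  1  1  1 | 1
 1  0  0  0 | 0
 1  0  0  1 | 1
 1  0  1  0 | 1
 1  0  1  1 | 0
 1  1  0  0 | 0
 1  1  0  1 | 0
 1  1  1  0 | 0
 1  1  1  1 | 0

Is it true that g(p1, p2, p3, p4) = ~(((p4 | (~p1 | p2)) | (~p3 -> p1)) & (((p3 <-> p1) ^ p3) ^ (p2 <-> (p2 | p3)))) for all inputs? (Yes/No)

Test each input against both g and the formula:
  p1=0, p2=0, p3=0, p4=0: formula gives 1, g = 1 ✓
  p1=0, p2=0, p3=0, p4=1: formula gives 1, g = 1 ✓
  p1=0, p2=0, p3=1, p4=0: formula gives 0, g = 0 ✓
  p1=0, p2=0, p3=1, p4=1: formula gives 0, g = 0 ✓
  …
  p1=1, p2=0, p3=0, p4=1: formula gives 0, but g = 1 ✗
Row (1,0,0,1) is a counterexample, so the formula is not equivalent to g.

No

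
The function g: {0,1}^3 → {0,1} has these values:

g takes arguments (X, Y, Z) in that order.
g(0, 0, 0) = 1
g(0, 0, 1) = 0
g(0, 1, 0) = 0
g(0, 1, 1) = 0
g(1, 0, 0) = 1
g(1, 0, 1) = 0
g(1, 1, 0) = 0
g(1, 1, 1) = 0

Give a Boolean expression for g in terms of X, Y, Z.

g(X, Y, Z) = ((not X and not Y) and not Z) or ((X and not Y) and not Z)

Collect the rows where g=1 — (0,0,0), (1,0,0) — and write one minterm per row: ¬X·¬Y·¬Z, X·¬Y·¬Z. Their union (logical OR) reproduces the table exactly.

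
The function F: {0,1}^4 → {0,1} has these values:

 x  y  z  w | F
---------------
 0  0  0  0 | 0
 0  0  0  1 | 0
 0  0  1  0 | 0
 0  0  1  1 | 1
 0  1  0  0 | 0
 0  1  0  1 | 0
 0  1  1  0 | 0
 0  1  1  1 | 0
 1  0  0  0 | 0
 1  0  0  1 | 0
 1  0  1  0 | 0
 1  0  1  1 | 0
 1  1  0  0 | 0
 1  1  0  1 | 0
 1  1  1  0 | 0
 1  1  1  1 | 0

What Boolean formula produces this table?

Only row (0,0,1,1) gives 1. That row's minterm ¬x·¬y·z·w is F directly.

F(x, y, z, w) = ((x' · y') · z) · w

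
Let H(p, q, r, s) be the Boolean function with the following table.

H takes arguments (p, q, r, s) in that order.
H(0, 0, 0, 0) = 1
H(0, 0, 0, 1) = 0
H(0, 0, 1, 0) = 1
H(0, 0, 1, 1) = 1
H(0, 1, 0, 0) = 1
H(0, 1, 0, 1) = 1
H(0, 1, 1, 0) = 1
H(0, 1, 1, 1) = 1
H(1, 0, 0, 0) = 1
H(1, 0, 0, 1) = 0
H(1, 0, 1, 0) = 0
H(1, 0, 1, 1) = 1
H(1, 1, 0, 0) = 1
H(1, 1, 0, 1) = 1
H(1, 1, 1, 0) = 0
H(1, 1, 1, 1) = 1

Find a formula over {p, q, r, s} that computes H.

The 0-rows are (0,0,0,1), (1,0,0,1), (1,0,1,0), (1,1,1,0). Take each as a conjunction (¬p·¬q·¬r·s, p·¬q·¬r·s, p·¬q·r·¬s, p·q·r·¬s), form their disjunction, and complement — that gives a formula that is 1 everywhere H is.

H(p, q, r, s) = not ((((((not p and not q) and not r) and s) or (((p and not q) and not r) and s)) or (((p and not q) and r) and not s)) or (((p and q) and r) and not s))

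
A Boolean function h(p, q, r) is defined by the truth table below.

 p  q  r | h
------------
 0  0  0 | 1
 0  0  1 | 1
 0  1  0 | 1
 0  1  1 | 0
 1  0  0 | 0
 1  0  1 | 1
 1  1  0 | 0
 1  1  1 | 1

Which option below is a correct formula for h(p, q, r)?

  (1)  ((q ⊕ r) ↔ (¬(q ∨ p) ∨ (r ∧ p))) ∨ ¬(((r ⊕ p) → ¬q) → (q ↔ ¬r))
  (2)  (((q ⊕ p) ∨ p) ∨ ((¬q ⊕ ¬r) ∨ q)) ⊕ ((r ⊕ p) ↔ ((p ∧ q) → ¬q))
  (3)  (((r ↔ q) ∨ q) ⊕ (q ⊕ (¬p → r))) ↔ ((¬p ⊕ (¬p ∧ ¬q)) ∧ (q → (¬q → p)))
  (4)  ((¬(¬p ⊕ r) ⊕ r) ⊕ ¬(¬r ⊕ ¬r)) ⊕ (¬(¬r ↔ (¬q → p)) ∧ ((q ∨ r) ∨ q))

4

(1) fails at (0,1,0): the formula yields 0, h is 1.
(2) fails at (0,0,0): the formula yields 0, h is 1.
(3) fails at (0,0,0): the formula yields 0, h is 1.
(4) is the remaining candidate, and it agrees with h on all 8 inputs.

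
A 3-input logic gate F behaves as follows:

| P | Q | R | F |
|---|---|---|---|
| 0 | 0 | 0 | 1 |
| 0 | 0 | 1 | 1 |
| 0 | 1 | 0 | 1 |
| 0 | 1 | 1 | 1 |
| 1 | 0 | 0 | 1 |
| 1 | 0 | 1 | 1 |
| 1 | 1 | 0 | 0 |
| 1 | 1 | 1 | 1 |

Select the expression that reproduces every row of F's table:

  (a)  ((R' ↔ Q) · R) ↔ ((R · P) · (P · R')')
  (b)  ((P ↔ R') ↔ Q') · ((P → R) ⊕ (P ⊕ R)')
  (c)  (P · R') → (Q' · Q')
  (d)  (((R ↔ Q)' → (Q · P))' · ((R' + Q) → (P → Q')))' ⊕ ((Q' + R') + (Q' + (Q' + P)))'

(a) fails at (0,0,1): the formula yields 0, F is 1.
(b) fails at (0,0,0): the formula yields 0, F is 1.
(d) fails at (0,0,1): the formula yields 0, F is 1.
(c) is the remaining candidate, and it agrees with F on all 8 inputs.

c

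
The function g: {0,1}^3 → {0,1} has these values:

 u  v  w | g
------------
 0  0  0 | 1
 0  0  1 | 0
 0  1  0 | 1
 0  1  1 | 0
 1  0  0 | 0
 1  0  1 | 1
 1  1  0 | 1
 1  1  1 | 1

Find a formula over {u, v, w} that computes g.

There are just 3 zero rows: (0,0,1), (0,1,1), (1,0,0). Their minterms are ¬u·¬v·w, ¬u·v·w, u·¬v·¬w; the OR of those covers precisely the 0-outputs, and negating it yields g.

g(u, v, w) = ¬((((¬u ∧ ¬v) ∧ w) ∨ ((¬u ∧ v) ∧ w)) ∨ ((u ∧ ¬v) ∧ ¬w))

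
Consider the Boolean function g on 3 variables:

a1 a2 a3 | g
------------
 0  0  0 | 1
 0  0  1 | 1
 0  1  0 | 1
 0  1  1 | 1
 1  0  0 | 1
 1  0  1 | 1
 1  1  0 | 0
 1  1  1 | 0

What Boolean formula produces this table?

g(a1, a2, a3) = not (((a1 and a2) and not a3) or ((a1 and a2) and a3))

The 0-rows are (1,1,0), (1,1,1). Take each as a conjunction (a1·a2·¬a3, a1·a2·a3), form their disjunction, and complement — that gives a formula that is 1 everywhere g is.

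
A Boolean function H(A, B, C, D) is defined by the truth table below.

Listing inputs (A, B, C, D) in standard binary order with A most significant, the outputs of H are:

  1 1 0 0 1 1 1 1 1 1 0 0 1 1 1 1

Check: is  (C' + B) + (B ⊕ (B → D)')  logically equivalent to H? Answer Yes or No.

Yes

Check the formula against H row by row:
  A=0, B=0, C=0, D=0: formula gives 1, H = 1 ✓
  A=0, B=0, C=0, D=1: formula gives 1, H = 1 ✓
  A=0, B=0, C=1, D=0: formula gives 0, H = 0 ✓
  A=0, B=0, C=1, D=1: formula gives 0, H = 0 ✓
  … (the remaining 12 rows also agree.)
All 16 rows match — the expression computes H exactly.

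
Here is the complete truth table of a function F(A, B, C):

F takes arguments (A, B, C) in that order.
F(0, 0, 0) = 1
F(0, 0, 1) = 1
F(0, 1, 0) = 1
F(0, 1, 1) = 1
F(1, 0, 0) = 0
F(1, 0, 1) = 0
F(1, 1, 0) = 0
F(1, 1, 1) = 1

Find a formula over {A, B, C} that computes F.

F(A, B, C) = ((((A · B') · C') + ((A · B') · C)) + ((A · B) · C'))'

There are just 3 zero rows: (1,0,0), (1,0,1), (1,1,0). Their minterms are A·¬B·¬C, A·¬B·C, A·B·¬C; the OR of those covers precisely the 0-outputs, and negating it yields F.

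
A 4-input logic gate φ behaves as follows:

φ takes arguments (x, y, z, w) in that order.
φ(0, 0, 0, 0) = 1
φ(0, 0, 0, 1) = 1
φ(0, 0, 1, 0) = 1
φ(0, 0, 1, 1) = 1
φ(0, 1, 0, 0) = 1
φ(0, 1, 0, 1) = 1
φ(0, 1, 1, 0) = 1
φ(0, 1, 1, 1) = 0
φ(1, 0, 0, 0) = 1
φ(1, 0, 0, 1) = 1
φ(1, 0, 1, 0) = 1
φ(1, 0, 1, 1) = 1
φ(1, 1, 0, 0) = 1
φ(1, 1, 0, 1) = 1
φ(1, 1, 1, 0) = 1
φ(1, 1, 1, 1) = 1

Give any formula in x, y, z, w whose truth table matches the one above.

φ(x, y, z, w) = not (((not x and y) and z) and w)

φ is 0 on exactly one input, (0,1,1,1), whose minterm is ¬x·y·z·w. So φ is the negation of that single conjunction.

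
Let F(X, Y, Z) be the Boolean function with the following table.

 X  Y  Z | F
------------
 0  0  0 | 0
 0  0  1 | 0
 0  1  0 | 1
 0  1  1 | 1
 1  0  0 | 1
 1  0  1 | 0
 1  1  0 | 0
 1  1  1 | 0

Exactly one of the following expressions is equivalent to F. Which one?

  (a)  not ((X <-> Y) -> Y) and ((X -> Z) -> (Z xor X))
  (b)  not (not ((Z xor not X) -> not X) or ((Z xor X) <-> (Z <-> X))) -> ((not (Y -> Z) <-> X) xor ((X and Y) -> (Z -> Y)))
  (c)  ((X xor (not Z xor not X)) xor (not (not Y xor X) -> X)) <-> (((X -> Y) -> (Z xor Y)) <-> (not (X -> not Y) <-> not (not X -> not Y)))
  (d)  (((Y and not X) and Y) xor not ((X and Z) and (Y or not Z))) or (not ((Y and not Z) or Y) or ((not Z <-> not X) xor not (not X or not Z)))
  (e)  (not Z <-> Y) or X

(a) fails at (0,0,1): the formula yields 1, F is 0.
(b) fails at (0,1,1): the formula yields 0, F is 1.
(d) fails at (0,0,0): the formula yields 1, F is 0.
(e) fails at (0,0,1): the formula yields 1, F is 0.
That leaves (c). Evaluating it on every row reproduces the table of F exactly.

c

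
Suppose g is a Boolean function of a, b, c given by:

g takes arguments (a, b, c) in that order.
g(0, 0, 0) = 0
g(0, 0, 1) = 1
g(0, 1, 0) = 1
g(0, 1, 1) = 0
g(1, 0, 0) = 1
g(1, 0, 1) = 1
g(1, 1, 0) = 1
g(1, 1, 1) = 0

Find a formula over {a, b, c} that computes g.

g(a, b, c) = ((((a' · b') · c') + ((a' · b) · c)) + ((a · b) · c))'

g is 0 on only 3 rows — (0,0,0), (0,1,1), (1,1,1). Writing each as a minterm (¬a·¬b·¬c, ¬a·b·c, a·b·c) and OR-ing them characterizes exactly where g=0, so g is the negation of that disjunction.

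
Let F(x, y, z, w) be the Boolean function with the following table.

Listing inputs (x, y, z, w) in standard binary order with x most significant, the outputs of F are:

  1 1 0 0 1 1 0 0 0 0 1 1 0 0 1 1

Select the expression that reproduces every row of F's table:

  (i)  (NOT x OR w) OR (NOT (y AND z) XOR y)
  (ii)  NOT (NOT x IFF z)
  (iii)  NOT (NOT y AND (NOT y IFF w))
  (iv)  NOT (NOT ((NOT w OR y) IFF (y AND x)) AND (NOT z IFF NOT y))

(i): at (0,0,1,0) it gives 1, but F = 0 — eliminated.
(iii): at (0,0,0,1) it gives 0, but F = 1 — eliminated.
(iv): at (0,0,0,0) it gives 0, but F = 1 — eliminated.
Only (ii) survives; checking it on all 16 rows confirms it matches F.

ii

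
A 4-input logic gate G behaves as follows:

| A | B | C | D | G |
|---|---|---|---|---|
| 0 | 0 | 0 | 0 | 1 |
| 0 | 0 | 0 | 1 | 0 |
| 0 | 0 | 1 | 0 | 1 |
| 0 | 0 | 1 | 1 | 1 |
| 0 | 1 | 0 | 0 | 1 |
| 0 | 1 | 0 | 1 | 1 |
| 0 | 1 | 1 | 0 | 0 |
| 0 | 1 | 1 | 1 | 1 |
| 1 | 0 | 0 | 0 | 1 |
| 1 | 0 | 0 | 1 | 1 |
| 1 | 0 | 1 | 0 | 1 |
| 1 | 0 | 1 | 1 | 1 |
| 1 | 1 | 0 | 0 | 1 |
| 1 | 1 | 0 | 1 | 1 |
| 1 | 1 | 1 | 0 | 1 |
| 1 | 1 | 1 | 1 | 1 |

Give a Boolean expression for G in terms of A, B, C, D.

G(A, B, C, D) = ~((((~A & ~B) & ~C) & D) | (((~A & B) & C) & ~D))

There are just 2 zero rows: (0,0,0,1), (0,1,1,0). Their minterms are ¬A·¬B·¬C·D, ¬A·B·C·¬D; the OR of those covers precisely the 0-outputs, and negating it yields G.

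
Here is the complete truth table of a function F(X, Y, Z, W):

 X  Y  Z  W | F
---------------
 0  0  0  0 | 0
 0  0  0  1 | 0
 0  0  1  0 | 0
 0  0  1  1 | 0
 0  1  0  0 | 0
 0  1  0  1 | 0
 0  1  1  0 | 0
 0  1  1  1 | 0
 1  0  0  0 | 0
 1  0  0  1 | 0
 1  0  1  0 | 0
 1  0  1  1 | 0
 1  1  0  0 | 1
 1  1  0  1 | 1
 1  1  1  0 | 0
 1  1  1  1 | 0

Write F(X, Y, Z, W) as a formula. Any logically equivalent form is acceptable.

F(X, Y, Z, W) = (((X & Y) & ~Z) & ~W) | (((X & Y) & ~Z) & W)

The 1-rows are (1,1,0,0), (1,1,0,1). Each contributes one minterm — X·Y·¬Z·¬W; X·Y·¬Z·W — and their disjunction is a sum-of-products form of F.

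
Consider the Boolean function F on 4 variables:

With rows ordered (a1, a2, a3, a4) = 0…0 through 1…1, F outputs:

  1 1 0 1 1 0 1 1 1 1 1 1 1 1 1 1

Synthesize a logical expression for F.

F is 0 on only 2 rows — (0,0,1,0), (0,1,0,1). Writing each as a minterm (¬a1·¬a2·a3·¬a4, ¬a1·a2·¬a3·a4) and OR-ing them characterizes exactly where F=0, so F is the negation of that disjunction.

F(a1, a2, a3, a4) = ~((((~a1 & ~a2) & a3) & ~a4) | (((~a1 & a2) & ~a3) & a4))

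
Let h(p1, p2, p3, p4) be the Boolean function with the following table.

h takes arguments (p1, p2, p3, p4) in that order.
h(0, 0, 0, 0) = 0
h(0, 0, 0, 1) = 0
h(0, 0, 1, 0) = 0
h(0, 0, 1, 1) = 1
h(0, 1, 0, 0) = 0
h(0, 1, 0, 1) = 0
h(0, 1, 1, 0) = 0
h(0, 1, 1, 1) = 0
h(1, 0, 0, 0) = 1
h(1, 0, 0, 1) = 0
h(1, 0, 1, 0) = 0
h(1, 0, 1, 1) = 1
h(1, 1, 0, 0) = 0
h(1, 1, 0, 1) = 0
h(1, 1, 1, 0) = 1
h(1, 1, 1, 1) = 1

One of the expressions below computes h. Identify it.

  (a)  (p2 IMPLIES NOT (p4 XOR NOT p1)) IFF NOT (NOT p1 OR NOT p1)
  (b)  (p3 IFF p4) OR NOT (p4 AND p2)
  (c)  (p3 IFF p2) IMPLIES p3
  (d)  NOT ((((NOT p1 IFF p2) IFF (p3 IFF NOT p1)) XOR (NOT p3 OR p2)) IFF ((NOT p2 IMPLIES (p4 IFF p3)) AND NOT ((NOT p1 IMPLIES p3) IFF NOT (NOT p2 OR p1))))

(a): at (0,0,1,1) it gives 0, but h = 1 — eliminated.
(b): at (0,0,0,0) it gives 1, but h = 0 — eliminated.
(c): at (0,0,1,0) it gives 1, but h = 0 — eliminated.
Only (d) survives; checking it on all 16 rows confirms it matches h.

d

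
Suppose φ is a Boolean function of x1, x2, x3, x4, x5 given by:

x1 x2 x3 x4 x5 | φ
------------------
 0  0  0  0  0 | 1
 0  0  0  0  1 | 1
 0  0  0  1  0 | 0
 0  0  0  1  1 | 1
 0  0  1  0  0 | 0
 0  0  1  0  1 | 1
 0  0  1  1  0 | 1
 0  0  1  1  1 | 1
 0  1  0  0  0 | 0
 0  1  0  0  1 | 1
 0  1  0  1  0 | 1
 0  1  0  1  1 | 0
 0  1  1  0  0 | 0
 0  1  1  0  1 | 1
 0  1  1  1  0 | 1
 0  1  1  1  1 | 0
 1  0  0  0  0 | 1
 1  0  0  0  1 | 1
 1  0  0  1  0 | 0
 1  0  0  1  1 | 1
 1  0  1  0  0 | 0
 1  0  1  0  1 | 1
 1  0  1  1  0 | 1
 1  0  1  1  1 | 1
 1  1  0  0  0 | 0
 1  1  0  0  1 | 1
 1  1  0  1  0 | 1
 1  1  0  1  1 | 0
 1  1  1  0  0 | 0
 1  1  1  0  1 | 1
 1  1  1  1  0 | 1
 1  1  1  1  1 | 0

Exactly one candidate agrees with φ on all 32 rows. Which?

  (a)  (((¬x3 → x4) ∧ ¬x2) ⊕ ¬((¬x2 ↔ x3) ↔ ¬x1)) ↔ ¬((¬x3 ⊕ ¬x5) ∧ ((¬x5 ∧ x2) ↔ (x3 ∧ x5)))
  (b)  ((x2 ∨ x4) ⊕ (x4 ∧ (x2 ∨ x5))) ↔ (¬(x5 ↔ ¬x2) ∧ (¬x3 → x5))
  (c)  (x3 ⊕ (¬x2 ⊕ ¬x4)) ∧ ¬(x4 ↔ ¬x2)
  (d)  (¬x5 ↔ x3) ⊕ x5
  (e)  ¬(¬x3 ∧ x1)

b

(a) fails at (0,0,0,0,1): the formula yields 0, φ is 1.
(c) fails at (0,0,0,0,0): the formula yields 0, φ is 1.
(d) fails at (0,0,0,0,0): the formula yields 0, φ is 1.
(e) fails at (0,0,0,1,0): the formula yields 1, φ is 0.
That leaves (b). Evaluating it on every row reproduces the table of φ exactly.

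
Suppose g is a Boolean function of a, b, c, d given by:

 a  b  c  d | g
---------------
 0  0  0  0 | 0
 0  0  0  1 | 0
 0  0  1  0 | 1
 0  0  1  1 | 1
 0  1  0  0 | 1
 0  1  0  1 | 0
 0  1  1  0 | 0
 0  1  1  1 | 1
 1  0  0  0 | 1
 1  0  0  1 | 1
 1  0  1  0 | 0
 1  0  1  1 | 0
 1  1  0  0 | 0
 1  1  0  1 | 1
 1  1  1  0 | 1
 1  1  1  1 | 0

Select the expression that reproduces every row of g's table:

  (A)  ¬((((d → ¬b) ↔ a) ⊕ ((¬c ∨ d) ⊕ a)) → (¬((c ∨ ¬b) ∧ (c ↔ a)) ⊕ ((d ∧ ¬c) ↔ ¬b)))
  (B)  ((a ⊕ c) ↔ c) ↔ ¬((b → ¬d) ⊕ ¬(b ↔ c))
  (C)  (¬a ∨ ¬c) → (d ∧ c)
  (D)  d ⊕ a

(A): at (0,0,0,0) it gives 1, but g = 0 — eliminated.
(C): at (0,0,1,0) it gives 0, but g = 1 — eliminated.
(D): at (0,0,0,1) it gives 1, but g = 0 — eliminated.
(B) is the remaining candidate, and it agrees with g on all 16 inputs.

B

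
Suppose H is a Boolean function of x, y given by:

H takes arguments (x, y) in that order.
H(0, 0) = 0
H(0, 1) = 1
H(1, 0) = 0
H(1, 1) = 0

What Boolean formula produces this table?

H(x, y) = x' · y

1 only at (0,1): NOT x AND y.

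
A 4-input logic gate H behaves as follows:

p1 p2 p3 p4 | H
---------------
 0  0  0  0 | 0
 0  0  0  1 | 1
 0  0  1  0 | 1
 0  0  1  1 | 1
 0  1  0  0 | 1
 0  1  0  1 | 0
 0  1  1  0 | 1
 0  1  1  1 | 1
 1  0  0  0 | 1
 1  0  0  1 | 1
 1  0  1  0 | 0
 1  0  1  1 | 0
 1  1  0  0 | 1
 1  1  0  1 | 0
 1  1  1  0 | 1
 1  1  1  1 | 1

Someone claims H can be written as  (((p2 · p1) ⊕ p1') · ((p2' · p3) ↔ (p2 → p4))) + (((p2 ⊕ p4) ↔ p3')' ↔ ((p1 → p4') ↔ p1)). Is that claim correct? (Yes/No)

Test each input against both H and the formula:
  p1=0, p2=0, p3=0, p4=0: formula gives 0, H = 0 ✓
  p1=0, p2=0, p3=0, p4=1: formula gives 1, H = 1 ✓
  p1=0, p2=0, p3=1, p4=0: formula gives 1, H = 1 ✓
  p1=0, p2=0, p3=1, p4=1: formula gives 1, H = 1 ✓
  …and likewise for the remaining 12 rows.
No disagreement on any input; they are logically equivalent.

Yes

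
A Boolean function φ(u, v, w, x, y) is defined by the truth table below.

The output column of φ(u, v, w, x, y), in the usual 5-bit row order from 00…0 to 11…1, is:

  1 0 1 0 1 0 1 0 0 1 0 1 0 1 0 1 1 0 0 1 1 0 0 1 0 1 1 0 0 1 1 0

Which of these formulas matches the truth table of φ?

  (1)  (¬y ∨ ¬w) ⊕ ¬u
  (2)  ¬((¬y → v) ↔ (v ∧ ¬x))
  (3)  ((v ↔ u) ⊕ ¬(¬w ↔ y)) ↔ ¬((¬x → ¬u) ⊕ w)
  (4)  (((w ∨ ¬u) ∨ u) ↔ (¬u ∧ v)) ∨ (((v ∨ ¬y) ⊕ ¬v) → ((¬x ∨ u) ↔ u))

3

(1) disagrees with φ on (0,0,0,0,0) (formula → 0, table → 1); rule it out.
(2) disagrees with φ on (0,0,0,0,0) (formula → 0, table → 1); rule it out.
(4) disagrees with φ on (0,0,0,1,1) (formula → 1, table → 0); rule it out.
That leaves (3). Evaluating it on every row reproduces the table of φ exactly.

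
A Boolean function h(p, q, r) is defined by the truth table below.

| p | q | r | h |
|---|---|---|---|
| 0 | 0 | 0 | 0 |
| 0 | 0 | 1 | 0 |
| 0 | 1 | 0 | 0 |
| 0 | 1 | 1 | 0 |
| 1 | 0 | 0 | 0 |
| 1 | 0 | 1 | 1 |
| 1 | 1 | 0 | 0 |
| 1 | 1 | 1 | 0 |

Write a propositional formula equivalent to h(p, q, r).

h(p, q, r) = (p ∧ ¬q) ∧ r

h is 1 on exactly one input, (1,0,1), whose minterm is p·¬q·r. So h is just that conjunction.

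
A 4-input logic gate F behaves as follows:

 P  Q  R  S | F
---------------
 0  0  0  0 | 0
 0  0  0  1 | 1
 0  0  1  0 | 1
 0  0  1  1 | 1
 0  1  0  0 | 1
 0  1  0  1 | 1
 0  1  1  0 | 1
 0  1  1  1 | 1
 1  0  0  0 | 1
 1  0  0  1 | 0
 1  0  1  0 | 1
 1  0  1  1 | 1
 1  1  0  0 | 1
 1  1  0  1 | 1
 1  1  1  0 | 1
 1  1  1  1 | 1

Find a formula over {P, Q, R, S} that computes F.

There are just 2 zero rows: (0,0,0,0), (1,0,0,1). Their minterms are ¬P·¬Q·¬R·¬S, P·¬Q·¬R·S; the OR of those covers precisely the 0-outputs, and negating it yields F.

F(P, Q, R, S) = NOT ((((NOT P AND NOT Q) AND NOT R) AND NOT S) OR (((P AND NOT Q) AND NOT R) AND S))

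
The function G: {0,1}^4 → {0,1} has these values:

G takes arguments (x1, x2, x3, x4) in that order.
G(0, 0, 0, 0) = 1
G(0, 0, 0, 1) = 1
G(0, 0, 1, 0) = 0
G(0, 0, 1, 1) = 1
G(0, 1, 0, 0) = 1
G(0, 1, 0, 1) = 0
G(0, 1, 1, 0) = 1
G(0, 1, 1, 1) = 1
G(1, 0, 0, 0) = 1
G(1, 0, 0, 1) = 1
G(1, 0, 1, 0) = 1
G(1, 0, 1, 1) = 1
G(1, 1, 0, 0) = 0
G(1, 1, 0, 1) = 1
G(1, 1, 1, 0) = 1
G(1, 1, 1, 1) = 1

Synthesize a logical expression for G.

There are just 3 zero rows: (0,0,1,0), (0,1,0,1), (1,1,0,0). Their minterms are ¬x1·¬x2·x3·¬x4, ¬x1·x2·¬x3·x4, x1·x2·¬x3·¬x4; the OR of those covers precisely the 0-outputs, and negating it yields G.

G(x1, x2, x3, x4) = (((((x1' · x2') · x3) · x4') + (((x1' · x2) · x3') · x4)) + (((x1 · x2) · x3') · x4'))'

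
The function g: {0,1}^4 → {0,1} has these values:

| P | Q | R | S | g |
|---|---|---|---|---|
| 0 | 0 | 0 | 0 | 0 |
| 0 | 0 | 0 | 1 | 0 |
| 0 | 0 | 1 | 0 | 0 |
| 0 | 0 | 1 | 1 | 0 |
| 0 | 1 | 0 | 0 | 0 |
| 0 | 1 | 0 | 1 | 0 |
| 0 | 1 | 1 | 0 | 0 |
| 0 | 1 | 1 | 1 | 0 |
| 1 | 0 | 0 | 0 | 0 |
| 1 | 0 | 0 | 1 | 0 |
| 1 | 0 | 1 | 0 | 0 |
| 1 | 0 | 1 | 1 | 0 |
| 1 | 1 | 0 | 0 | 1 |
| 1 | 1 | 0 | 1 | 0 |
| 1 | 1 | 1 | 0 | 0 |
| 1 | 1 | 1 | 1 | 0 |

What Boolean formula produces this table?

Only row (1,1,0,0) gives 1. That row's minterm P·Q·¬R·¬S is g directly.

g(P, Q, R, S) = ((P AND Q) AND NOT R) AND NOT S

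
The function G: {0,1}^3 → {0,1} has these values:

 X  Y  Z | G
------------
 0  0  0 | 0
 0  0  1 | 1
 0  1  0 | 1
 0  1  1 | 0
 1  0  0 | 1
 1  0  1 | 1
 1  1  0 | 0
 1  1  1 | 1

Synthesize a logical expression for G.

G(X, Y, Z) = NOT ((((NOT X AND NOT Y) AND NOT Z) OR ((NOT X AND Y) AND Z)) OR ((X AND Y) AND NOT Z))

G is 0 on only 3 rows — (0,0,0), (0,1,1), (1,1,0). Writing each as a minterm (¬X·¬Y·¬Z, ¬X·Y·Z, X·Y·¬Z) and OR-ing them characterizes exactly where G=0, so G is the negation of that disjunction.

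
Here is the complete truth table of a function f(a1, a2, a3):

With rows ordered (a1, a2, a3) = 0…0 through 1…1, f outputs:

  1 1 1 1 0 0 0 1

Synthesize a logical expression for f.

f(a1, a2, a3) = ¬((((a1 ∧ ¬a2) ∧ ¬a3) ∨ ((a1 ∧ ¬a2) ∧ a3)) ∨ ((a1 ∧ a2) ∧ ¬a3))

There are just 3 zero rows: (1,0,0), (1,0,1), (1,1,0). Their minterms are a1·¬a2·¬a3, a1·¬a2·a3, a1·a2·¬a3; the OR of those covers precisely the 0-outputs, and negating it yields f.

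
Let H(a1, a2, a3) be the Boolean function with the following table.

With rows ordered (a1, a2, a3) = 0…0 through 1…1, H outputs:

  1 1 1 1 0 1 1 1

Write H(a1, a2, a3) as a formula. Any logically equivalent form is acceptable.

H is 0 on exactly one input, (1,0,0), whose minterm is a1·¬a2·¬a3. So H is the negation of that single conjunction.

H(a1, a2, a3) = ¬((a1 ∧ ¬a2) ∧ ¬a3)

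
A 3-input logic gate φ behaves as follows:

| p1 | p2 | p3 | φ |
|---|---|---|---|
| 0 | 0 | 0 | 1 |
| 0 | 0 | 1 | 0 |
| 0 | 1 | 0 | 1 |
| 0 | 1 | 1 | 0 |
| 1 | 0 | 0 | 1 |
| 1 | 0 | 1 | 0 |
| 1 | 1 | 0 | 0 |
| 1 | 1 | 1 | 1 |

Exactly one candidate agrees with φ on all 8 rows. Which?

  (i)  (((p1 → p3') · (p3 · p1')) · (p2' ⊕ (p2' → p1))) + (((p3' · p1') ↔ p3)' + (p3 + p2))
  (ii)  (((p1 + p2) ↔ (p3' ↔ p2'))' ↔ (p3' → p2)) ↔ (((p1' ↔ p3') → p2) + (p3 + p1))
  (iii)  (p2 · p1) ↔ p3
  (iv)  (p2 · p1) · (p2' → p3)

iii

(i) disagrees with φ on (0,0,1) (formula → 1, table → 0); rule it out.
(ii) disagrees with φ on (1,0,1) (formula → 1, table → 0); rule it out.
(iv) disagrees with φ on (0,0,0) (formula → 0, table → 1); rule it out.
(iii) is the remaining candidate, and it agrees with φ on all 8 inputs.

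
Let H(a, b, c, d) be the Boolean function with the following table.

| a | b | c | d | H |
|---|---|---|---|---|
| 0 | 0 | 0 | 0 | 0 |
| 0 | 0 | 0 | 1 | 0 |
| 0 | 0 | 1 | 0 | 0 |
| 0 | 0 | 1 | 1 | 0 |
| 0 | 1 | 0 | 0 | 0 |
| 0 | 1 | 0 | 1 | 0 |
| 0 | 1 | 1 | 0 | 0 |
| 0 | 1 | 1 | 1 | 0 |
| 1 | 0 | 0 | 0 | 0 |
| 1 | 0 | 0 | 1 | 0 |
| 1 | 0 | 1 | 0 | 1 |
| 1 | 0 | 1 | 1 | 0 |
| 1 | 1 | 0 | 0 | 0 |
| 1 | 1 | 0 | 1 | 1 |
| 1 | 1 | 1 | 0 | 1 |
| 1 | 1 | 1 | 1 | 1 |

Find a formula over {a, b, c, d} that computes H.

H(a, b, c, d) = (((((a AND NOT b) AND c) AND NOT d) OR (((a AND b) AND NOT c) AND d)) OR (((a AND b) AND c) AND NOT d)) OR (((a AND b) AND c) AND d)

The 1-rows are (1,0,1,0), (1,1,0,1), (1,1,1,0), (1,1,1,1). Each contributes one minterm — a·¬b·c·¬d; a·b·¬c·d; a·b·c·¬d; a·b·c·d — and their disjunction is a sum-of-products form of H.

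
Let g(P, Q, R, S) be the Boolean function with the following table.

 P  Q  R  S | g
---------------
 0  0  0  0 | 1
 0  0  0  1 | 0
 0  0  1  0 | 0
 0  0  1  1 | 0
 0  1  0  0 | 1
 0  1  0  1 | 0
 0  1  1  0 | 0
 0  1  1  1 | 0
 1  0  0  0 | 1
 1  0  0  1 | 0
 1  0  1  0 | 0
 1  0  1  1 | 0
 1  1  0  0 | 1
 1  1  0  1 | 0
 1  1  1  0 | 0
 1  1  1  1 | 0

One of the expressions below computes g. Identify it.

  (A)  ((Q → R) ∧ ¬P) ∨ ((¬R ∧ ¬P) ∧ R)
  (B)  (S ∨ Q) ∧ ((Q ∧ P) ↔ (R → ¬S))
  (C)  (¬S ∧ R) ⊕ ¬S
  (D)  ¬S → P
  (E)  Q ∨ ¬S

C

(A) disagrees with g on (0,0,0,1) (formula → 1, table → 0); rule it out.
(B) disagrees with g on (0,0,0,0) (formula → 0, table → 1); rule it out.
(D) disagrees with g on (0,0,0,0) (formula → 0, table → 1); rule it out.
(E) disagrees with g on (0,0,1,0) (formula → 1, table → 0); rule it out.
(C) is the remaining candidate, and it agrees with g on all 16 inputs.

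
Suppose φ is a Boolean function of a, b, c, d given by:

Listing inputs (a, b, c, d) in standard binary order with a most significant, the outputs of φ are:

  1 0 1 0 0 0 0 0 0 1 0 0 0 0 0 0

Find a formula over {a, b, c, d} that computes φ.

Collect the rows where φ=1 — (0,0,0,0), (0,0,1,0), (1,0,0,1) — and write one minterm per row: ¬a·¬b·¬c·¬d, ¬a·¬b·c·¬d, a·¬b·¬c·d. Their union (logical OR) reproduces the table exactly.

φ(a, b, c, d) = ((((~a & ~b) & ~c) & ~d) | (((~a & ~b) & c) & ~d)) | (((a & ~b) & ~c) & d)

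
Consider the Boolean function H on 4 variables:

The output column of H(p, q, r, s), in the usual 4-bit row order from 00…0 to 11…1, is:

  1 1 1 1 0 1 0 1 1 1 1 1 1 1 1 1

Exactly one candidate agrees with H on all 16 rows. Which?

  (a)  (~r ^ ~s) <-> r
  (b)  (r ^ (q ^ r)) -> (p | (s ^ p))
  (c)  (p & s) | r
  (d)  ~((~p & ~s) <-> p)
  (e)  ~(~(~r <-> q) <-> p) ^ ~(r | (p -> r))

(a) fails at (0,0,0,1): the formula yields 0, H is 1.
(c) fails at (0,0,0,0): the formula yields 0, H is 1.
(d) fails at (0,0,0,1): the formula yields 0, H is 1.
(e) fails at (0,0,1,0): the formula yields 0, H is 1.
That leaves (b). Evaluating it on every row reproduces the table of H exactly.

b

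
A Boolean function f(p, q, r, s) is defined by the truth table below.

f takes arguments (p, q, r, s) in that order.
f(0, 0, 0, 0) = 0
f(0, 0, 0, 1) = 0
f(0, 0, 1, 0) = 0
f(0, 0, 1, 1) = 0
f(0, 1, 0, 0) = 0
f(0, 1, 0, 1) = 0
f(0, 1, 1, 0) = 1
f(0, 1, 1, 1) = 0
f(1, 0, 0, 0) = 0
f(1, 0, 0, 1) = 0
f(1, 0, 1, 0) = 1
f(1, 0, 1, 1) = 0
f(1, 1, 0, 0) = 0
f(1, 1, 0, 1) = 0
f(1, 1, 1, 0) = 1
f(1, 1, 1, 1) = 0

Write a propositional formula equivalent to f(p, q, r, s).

f(p, q, r, s) = ((((p' · q) · r) · s') + (((p · q') · r) · s')) + (((p · q) · r) · s')

Collect the rows where f=1 — (0,1,1,0), (1,0,1,0), (1,1,1,0) — and write one minterm per row: ¬p·q·r·¬s, p·¬q·r·¬s, p·q·r·¬s. Their union (logical OR) reproduces the table exactly.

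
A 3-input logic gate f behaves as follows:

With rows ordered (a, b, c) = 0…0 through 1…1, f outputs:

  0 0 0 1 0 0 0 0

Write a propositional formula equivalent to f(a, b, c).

f is 1 on exactly one input, (0,1,1), whose minterm is ¬a·b·c. So f is just that conjunction.

f(a, b, c) = (not a and b) and c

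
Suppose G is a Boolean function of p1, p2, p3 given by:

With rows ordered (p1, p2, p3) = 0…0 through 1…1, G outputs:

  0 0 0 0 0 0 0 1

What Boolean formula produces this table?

G is 1 on exactly one input, (1,1,1), whose minterm is p1·p2·p3. So G is just that conjunction.

G(p1, p2, p3) = (p1 and p2) and p3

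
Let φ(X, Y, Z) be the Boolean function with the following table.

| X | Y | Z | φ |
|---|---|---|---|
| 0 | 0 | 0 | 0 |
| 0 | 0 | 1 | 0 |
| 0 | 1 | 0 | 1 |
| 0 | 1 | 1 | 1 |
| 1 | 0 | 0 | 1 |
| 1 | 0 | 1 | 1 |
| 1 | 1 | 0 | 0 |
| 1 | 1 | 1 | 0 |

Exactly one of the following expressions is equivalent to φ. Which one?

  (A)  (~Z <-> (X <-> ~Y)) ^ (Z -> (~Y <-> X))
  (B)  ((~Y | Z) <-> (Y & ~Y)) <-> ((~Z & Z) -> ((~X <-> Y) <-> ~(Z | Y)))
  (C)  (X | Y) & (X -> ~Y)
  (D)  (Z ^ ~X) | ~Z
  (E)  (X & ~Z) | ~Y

(A) fails at (0,0,0): the formula yields 1, φ is 0.
(B) fails at (0,1,1): the formula yields 0, φ is 1.
(D) fails at (0,0,0): the formula yields 1, φ is 0.
(E) fails at (0,0,0): the formula yields 1, φ is 0.
That leaves (C). Evaluating it on every row reproduces the table of φ exactly.

C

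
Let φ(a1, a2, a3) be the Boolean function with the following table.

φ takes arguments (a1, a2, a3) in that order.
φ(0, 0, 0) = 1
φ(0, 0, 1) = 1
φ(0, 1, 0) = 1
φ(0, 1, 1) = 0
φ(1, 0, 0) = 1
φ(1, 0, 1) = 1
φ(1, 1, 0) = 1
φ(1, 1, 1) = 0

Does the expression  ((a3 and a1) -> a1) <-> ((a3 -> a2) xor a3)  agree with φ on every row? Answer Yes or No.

Test each input against both φ and the formula:
  a1=0, a2=0, a3=0: formula gives 1, φ = 1 ✓
  a1=0, a2=0, a3=1: formula gives 1, φ = 1 ✓
  a1=0, a2=1, a3=0: formula gives 1, φ = 1 ✓
  a1=0, a2=1, a3=1: formula gives 0, φ = 0 ✓
  a1=1, a2=0, a3=0: formula gives 1, φ = 1 ✓
  …and likewise for the remaining 3 rows.
No disagreement on any input; they are logically equivalent.

Yes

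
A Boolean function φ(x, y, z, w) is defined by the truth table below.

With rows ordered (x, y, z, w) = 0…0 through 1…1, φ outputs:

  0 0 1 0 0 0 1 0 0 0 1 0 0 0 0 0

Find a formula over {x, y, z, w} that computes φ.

φ(x, y, z, w) = ((((not x and not y) and z) and not w) or (((not x and y) and z) and not w)) or (((x and not y) and z) and not w)

Collect the rows where φ=1 — (0,0,1,0), (0,1,1,0), (1,0,1,0) — and write one minterm per row: ¬x·¬y·z·¬w, ¬x·y·z·¬w, x·¬y·z·¬w. Their union (logical OR) reproduces the table exactly.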